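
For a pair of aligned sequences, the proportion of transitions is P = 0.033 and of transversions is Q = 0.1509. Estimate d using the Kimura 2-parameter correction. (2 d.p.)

Under the Kimura two-parameter model, d = −½ ln(1 − 2P − Q) − ¼ ln(1 − 2Q).
1 − 2P − Q = 0.7831, giving −½ ln(0.7831) = 0.122247.
1 − 2Q = 0.6982, giving −¼ ln(0.6982) = 0.089812.
d = 0.122247 + 0.089812 = 0.212059.

0.21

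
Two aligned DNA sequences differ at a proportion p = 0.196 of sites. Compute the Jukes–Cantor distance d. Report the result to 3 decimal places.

0.227

d = −(3/4) ln(1 − 4p/3) = −0.75 ln(1 − 0.261333) = −0.75 ln(0.738667)
  = −0.75 × (-0.302908) = 0.227181 substitutions/site.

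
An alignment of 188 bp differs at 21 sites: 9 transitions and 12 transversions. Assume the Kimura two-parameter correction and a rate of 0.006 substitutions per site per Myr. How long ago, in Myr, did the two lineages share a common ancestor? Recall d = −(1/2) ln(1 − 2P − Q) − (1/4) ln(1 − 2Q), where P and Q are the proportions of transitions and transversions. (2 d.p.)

10.09

P = 9/188 ≈ 0.047872 and Q = 12/188 ≈ 0.06383.
Under the Kimura two-parameter model, d = −½ ln(1 − 2P − Q) − ¼ ln(1 − 2Q).
1 − 2P − Q = 0.840426, giving −½ ln(0.840426) = 0.086923.
1 − 2Q = 0.87234, giving −¼ ln(0.87234) = 0.034144.
d = 0.086923 + 0.034144 = 0.121067.
Under a molecular clock d = 2μt, so t = d/(2μ) = 0.121067 / (2 × 0.006) = 10.09 Myr.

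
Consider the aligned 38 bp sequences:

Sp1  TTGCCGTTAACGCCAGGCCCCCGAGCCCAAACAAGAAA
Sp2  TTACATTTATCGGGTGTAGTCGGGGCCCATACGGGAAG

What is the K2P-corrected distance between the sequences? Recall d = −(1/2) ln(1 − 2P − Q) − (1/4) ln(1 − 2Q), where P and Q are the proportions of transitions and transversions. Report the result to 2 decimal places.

Of 38 sites, 6 differences are transitions and 11 are transversions, so P = 6/38 ≈ 0.157895 and Q = 11/38 ≈ 0.289474.
Under the Kimura two-parameter model, d = −½ ln(1 − 2P − Q) − ¼ ln(1 − 2Q).
1 − 2P − Q = 0.394736, giving −½ ln(0.394736) = 0.464769.
1 − 2Q = 0.421052, giving −¼ ln(0.421052) = 0.216250.
d = 0.464769 + 0.216250 = 0.681019.

0.68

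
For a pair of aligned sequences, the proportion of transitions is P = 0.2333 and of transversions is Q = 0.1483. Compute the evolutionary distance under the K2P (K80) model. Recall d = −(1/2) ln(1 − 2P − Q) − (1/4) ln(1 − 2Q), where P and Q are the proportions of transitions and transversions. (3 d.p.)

0.565

Under the Kimura two-parameter model, d = −½ ln(1 − 2P − Q) − ¼ ln(1 − 2Q).
1 − 2P − Q = 0.3851, giving −½ ln(0.3851) = 0.477126.
1 − 2Q = 0.7034, giving −¼ ln(0.7034) = 0.087957.
d = 0.477126 + 0.087957 = 0.565083.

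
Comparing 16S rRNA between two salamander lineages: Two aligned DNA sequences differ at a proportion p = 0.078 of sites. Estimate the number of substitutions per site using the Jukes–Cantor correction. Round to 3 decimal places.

d = −(3/4) ln(1 − 4p/3) = −0.75 ln(1 − 0.104) = −0.75 ln(0.896)
  = −0.75 × (-0.109815) = 0.082361 substitutions/site.

0.082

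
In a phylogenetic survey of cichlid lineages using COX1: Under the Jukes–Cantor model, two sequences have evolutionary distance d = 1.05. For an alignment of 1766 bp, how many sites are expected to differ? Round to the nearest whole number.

998

Invert JC69: p = (3/4)(1 − e^(−4d/3)) = 0.75 × (1 − e^(-1.4)) = 0.75 × (1 − 0.246597) = 0.565052.
Expected differing sites = pL ≈ 0.565052 × 1766 = 997.881832 ≈ 998.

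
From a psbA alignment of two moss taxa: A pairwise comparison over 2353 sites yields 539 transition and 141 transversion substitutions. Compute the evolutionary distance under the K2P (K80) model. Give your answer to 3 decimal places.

P = 539/2353 ≈ 0.229069 and Q = 141/2353 ≈ 0.059924.
Under the Kimura two-parameter model, d = −½ ln(1 − 2P − Q) − ¼ ln(1 − 2Q).
1 − 2P − Q = 0.481938, giving −½ ln(0.481938) = 0.364970.
1 − 2Q = 0.880152, giving −¼ ln(0.880152) = 0.031915.
d = 0.364970 + 0.031915 = 0.396885.

0.397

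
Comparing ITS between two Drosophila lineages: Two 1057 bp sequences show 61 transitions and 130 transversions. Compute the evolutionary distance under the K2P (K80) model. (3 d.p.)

P = 61/1057 ≈ 0.057711 and Q = 130/1057 ≈ 0.12299.
Under the Kimura two-parameter model, d = −½ ln(1 − 2P − Q) − ¼ ln(1 − 2Q).
1 − 2P − Q = 0.761588, giving −½ ln(0.761588) = 0.136175.
1 − 2Q = 0.75402, giving −¼ ln(0.75402) = 0.070584.
d = 0.136175 + 0.070584 = 0.206759.

0.207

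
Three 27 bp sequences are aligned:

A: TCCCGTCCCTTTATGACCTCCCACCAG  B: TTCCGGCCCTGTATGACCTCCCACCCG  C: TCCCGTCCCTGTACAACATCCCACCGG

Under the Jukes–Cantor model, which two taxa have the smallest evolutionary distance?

A and B

A–B: 4/27 differ, p = 0.148, d = 0.165.
A–C: 5/27 differ, p = 0.185, d = 0.213.
B–C: 6/27 differ, p = 0.222, d = 0.264.
The smallest distance is between A and B.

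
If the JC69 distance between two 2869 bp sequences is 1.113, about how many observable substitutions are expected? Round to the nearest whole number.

1664

Invert JC69: p = (3/4)(1 − e^(−4d/3)) = 0.75 × (1 − e^(-1.484)) = 0.75 × (1 − 0.226729) = 0.579953.
Expected differing sites = pL ≈ 0.579953 × 2869 = 1663.885157 ≈ 1664.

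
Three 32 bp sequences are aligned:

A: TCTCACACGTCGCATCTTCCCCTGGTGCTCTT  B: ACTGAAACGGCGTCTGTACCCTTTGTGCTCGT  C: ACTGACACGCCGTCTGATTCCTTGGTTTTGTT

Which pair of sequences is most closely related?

B and C

A–B: 11/32 differ, p = 0.344, d = 0.460.
A–C: 12/32 differ, p = 0.375, d = 0.520.
B–C: 10/32 differ, p = 0.313, d = 0.404.
The smallest distance is between B and C.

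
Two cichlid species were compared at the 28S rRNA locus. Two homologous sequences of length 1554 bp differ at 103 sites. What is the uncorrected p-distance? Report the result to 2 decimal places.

0.07

p = 103/1554 = 0.066280… ≈ 0.07 (to 2 d.p.).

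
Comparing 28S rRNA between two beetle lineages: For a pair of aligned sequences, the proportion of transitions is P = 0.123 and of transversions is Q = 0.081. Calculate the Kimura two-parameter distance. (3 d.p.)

0.242

Under the Kimura two-parameter model, d = −½ ln(1 − 2P − Q) − ¼ ln(1 − 2Q).
1 − 2P − Q = 0.673, giving −½ ln(0.673) = 0.198005.
1 − 2Q = 0.838, giving −¼ ln(0.838) = 0.044184.
d = 0.198005 + 0.044184 = 0.242189.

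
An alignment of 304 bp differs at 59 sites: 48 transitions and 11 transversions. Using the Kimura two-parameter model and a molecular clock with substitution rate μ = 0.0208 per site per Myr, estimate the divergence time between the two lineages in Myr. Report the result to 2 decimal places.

5.67

P = 48/304 ≈ 0.157895 and Q = 11/304 ≈ 0.036184.
Under the Kimura two-parameter model, d = −½ ln(1 − 2P − Q) − ¼ ln(1 − 2Q).
1 − 2P − Q = 0.648026, giving −½ ln(0.648026) = 0.216912.
1 − 2Q = 0.927632, giving −¼ ln(0.927632) = 0.018780.
d = 0.216912 + 0.018780 = 0.235692.
Under a molecular clock d = 2μt, so t = d/(2μ) = 0.235692 / (2 × 0.0208) = 5.67 Myr.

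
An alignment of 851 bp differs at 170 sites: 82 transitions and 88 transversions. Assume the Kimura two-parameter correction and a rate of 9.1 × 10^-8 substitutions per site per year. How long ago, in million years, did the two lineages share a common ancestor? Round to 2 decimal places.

1.28

P = 82/851 ≈ 0.096357 and Q = 88/851 ≈ 0.103408.
Under the Kimura two-parameter model, d = −½ ln(1 − 2P − Q) − ¼ ln(1 − 2Q).
1 − 2P − Q = 0.703878, giving −½ ln(0.703878) = 0.175575.
1 − 2Q = 0.793184, giving −¼ ln(0.793184) = 0.057925.
d = 0.175575 + 0.057925 = 0.233500.
Under a molecular clock d = 2μt, so t = d/(2μ) = 0.233500 / (2 × 9.1 × 10^-8) = 1.28 million years.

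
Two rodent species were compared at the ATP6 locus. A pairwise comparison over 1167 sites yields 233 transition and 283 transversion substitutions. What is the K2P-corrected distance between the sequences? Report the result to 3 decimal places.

0.679

P = 233/1167 ≈ 0.199657 and Q = 283/1167 ≈ 0.242502.
Under the Kimura two-parameter model, d = −½ ln(1 − 2P − Q) − ¼ ln(1 − 2Q).
1 − 2P − Q = 0.358184, giving −½ ln(0.358184) = 0.513354.
1 − 2Q = 0.514996, giving −¼ ln(0.514996) = 0.165899.
d = 0.513354 + 0.165899 = 0.679253.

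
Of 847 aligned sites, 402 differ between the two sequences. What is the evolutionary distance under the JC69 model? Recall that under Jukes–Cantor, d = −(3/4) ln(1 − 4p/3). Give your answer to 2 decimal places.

0.75

p = 402/847 ≈ 0.474616.
d = −(3/4) ln(1 − 4p/3) = −0.75 ln(1 − 0.632821) = −0.75 ln(0.367179)
  = −0.75 × (-1.001906) = 0.751430 substitutions/site.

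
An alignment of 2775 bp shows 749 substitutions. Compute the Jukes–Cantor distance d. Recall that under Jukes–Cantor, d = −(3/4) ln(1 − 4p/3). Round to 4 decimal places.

p = 749/2775 ≈ 0.26991.
d = −(3/4) ln(1 − 4p/3) = −0.75 ln(1 − 0.35988) = −0.75 ln(0.64012)
  = −0.75 × (-0.446100) = 0.334575 substitutions/site.

0.3346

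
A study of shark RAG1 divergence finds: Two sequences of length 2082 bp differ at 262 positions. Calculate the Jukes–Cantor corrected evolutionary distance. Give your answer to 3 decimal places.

0.138

p = 262/2082 ≈ 0.125841.
d = −(3/4) ln(1 − 4p/3) = −0.75 ln(1 − 0.167788) = −0.75 ln(0.832212)
  = −0.75 × (-0.183668) = 0.137751 substitutions/site.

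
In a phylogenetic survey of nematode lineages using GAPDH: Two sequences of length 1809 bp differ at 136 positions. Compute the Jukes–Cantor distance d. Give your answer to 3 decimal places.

0.079

p = 136/1809 ≈ 0.07518.
d = −(3/4) ln(1 − 4p/3) = −0.75 ln(1 − 0.10024) = −0.75 ln(0.89976)
  = −0.75 × (-0.105627) = 0.079220 substitutions/site.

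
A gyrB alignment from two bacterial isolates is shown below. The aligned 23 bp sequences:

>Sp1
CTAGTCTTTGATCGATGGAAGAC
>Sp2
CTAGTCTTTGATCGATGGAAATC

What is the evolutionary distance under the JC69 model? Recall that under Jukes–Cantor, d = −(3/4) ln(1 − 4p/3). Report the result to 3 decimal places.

0.092

The sequences differ at 2 of 23 sites (21, 22), so p = 2/23 ≈ 0.086957.
d = −(3/4) ln(1 − 4p/3) = −0.75 ln(1 − 0.115943) = −0.75 ln(0.884057)
  = −0.75 × (-0.123234) = 0.092426 substitutions/site.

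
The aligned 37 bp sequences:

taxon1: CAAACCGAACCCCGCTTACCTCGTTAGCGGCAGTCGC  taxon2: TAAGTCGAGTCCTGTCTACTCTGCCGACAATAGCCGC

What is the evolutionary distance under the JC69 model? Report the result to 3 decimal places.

0.866

The sequences differ at 19 of 37 sites, so p = 19/37 ≈ 0.513514.
d = −(3/4) ln(1 − 4p/3) = −0.75 ln(1 − 0.684685) = −0.75 ln(0.315315)
  = −0.75 × (-1.154183) = 0.865637 substitutions/site.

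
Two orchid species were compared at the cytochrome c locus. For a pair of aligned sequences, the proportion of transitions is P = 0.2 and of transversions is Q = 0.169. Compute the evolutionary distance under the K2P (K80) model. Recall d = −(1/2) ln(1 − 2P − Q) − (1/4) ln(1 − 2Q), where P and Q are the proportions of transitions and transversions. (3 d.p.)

Under the Kimura two-parameter model, d = −½ ln(1 − 2P − Q) − ¼ ln(1 − 2Q).
1 − 2P − Q = 0.431, giving −½ ln(0.431) = 0.420824.
1 − 2Q = 0.662, giving −¼ ln(0.662) = 0.103122.
d = 0.420824 + 0.103122 = 0.523946.

0.524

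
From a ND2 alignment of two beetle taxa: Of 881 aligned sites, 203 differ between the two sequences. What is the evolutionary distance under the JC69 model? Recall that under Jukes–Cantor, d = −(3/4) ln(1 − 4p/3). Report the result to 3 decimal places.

0.275

p = 203/881 ≈ 0.23042.
d = −(3/4) ln(1 − 4p/3) = −0.75 ln(1 − 0.307227) = −0.75 ln(0.692773)
  = −0.75 × (-0.367053) = 0.275290 substitutions/site.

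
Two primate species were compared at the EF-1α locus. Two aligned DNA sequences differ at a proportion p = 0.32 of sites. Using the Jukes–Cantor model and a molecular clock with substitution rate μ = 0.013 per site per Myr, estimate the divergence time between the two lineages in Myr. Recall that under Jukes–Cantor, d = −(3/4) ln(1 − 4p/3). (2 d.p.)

d = −(3/4) ln(1 − 4p/3) = −0.75 ln(1 − 0.426667) = −0.75 ln(0.573333)
  = −0.75 × (-0.556289) = 0.417217 substitutions/site.
Under a molecular clock d = 2μt, so t = d/(2μ) = 0.417217 / (2 × 0.013) = 16.05 Myr.

16.05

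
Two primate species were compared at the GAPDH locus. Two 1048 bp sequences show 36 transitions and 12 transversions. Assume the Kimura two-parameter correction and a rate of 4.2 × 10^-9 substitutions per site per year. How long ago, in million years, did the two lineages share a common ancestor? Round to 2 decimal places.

P = 36/1048 ≈ 0.034351 and Q = 12/1048 ≈ 0.01145.
Under the Kimura two-parameter model, d = −½ ln(1 − 2P − Q) − ¼ ln(1 − 2Q).
1 − 2P − Q = 0.919848, giving −½ ln(0.919848) = 0.041773.
1 − 2Q = 0.9771, giving −¼ ln(0.9771) = 0.005792.
d = 0.041773 + 0.005792 = 0.047565.
Under a molecular clock d = 2μt, so t = d/(2μ) = 0.047565 / (2 × 4.2 × 10^-9) = 5.66 million years.

5.66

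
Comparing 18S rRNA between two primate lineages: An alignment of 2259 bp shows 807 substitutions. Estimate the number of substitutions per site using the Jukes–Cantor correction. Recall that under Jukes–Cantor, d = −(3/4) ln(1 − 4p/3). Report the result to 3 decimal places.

p = 807/2259 ≈ 0.357238.
d = −(3/4) ln(1 − 4p/3) = −0.75 ln(1 − 0.476317) = −0.75 ln(0.523683)
  = −0.75 × (-0.646869) = 0.485152 substitutions/site.

0.485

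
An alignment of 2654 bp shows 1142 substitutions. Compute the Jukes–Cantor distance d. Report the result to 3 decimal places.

p = 1142/2654 ≈ 0.430294.
d = −(3/4) ln(1 − 4p/3) = −0.75 ln(1 − 0.573725) = −0.75 ln(0.426275)
  = −0.75 × (-0.852671) = 0.639503 substitutions/site.

0.640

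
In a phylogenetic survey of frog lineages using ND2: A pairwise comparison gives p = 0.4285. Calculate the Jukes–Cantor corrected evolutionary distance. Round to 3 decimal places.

0.635

d = −(3/4) ln(1 − 4p/3) = −0.75 ln(1 − 0.571333) = −0.75 ln(0.428667)
  = −0.75 × (-0.847075) = 0.635306 substitutions/site.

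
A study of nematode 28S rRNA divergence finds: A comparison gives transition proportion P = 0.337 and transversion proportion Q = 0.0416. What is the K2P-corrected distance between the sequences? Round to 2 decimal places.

Under the Kimura two-parameter model, d = −½ ln(1 − 2P − Q) − ¼ ln(1 − 2Q).
1 − 2P − Q = 0.2844, giving −½ ln(0.2844) = 0.628687.
1 − 2Q = 0.9168, giving −¼ ln(0.9168) = 0.021716.
d = 0.628687 + 0.021716 = 0.650403.

0.65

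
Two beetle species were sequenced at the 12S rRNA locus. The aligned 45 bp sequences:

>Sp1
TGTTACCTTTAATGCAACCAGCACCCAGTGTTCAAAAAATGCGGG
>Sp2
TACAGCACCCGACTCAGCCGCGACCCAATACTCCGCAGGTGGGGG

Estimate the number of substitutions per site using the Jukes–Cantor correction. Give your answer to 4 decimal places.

0.9313

The sequences differ at 24 of 45 sites, so p = 24/45 ≈ 0.533333.
d = −(3/4) ln(1 − 4p/3) = −0.75 ln(1 − 0.711111) = −0.75 ln(0.288889)
  = −0.75 × (-1.241713) = 0.931285 substitutions/site.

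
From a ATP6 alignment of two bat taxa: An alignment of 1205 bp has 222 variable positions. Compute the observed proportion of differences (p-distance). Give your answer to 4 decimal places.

p = 222/1205 = 0.184232… ≈ 0.1842 (to 4 d.p.).

0.1842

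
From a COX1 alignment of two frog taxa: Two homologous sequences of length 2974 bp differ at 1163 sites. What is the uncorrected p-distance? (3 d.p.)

0.391

p = 1163/2974 = 0.391055… ≈ 0.391 (to 3 d.p.).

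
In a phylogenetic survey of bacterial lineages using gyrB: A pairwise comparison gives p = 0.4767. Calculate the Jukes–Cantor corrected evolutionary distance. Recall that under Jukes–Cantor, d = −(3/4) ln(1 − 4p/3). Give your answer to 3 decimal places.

0.757

d = −(3/4) ln(1 − 4p/3) = −0.75 ln(1 − 0.6356) = −0.75 ln(0.3644)
  = −0.75 × (-1.009503) = 0.757127 substitutions/site.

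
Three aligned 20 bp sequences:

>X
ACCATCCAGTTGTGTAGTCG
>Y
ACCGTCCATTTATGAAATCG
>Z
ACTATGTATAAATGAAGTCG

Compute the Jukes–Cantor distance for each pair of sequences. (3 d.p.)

X–Y: 5/20 sites differ → p = 0.25, d = −0.75 ln(1 − 0.333333) = 0.304098 ≈ 0.304.
X–Z: 8/20 sites differ → p = 0.4, d = −0.75 ln(1 − 0.533333) = 0.571605 ≈ 0.572.
Y–Z: 7/20 sites differ → p = 0.35, d = −0.75 ln(1 − 0.466667) = 0.471457 ≈ 0.471.

d(X,Y) = 0.304, d(X,Z) = 0.572, d(Y,Z) = 0.471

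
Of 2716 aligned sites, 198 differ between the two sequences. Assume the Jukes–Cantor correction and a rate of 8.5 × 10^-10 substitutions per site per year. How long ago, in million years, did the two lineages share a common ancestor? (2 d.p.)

p = 198/2716 ≈ 0.072901.
d = −(3/4) ln(1 − 4p/3) = −0.75 ln(1 − 0.097201) = −0.75 ln(0.902799)
  = −0.75 × (-0.102255) = 0.076691 substitutions/site.
Under a molecular clock d = 2μt, so t = d/(2μ) = 0.076691 / (2 × 8.5 × 10^-10) = 45.11 million years.

45.11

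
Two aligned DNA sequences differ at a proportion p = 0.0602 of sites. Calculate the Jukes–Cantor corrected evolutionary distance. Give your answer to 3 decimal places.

0.063

d = −(3/4) ln(1 − 4p/3) = −0.75 ln(1 − 0.080267) = −0.75 ln(0.919733)
  = −0.75 × (-0.083672) = 0.062754 substitutions/site.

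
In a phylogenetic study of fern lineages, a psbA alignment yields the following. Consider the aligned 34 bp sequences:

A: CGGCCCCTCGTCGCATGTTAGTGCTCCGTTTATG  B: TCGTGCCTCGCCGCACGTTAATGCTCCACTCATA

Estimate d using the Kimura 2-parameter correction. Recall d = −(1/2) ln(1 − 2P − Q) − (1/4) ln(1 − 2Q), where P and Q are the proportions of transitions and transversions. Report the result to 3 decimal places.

Of 34 sites, 9 differences are transitions and 2 are transversions, so P = 9/34 ≈ 0.264706 and Q = 2/34 ≈ 0.058824.
Under the Kimura two-parameter model, d = −½ ln(1 − 2P − Q) − ¼ ln(1 − 2Q).
1 − 2P − Q = 0.411764, giving −½ ln(0.411764) = 0.443652.
1 − 2Q = 0.882352, giving −¼ ln(0.882352) = 0.031291.
d = 0.443652 + 0.031291 = 0.474943.

0.475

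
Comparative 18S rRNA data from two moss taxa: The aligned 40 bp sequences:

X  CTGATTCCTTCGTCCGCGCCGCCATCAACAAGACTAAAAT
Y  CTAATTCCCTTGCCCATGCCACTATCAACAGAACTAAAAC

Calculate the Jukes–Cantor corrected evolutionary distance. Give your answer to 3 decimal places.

0.343

The sequences differ at 11 of 40 sites, so p = 11/40 = 0.275.
d = −(3/4) ln(1 − 4p/3) = −0.75 ln(1 − 0.366667) = −0.75 ln(0.633333)
  = −0.75 × (-0.456759) = 0.342569 substitutions/site.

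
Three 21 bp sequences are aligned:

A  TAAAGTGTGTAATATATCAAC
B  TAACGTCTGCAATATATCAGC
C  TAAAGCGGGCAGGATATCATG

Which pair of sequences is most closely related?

A and B

A–B: 4/21 differ, p = 0.190, d = 0.220.
A–C: 7/21 differ, p = 0.333, d = 0.441.
B–C: 8/21 differ, p = 0.381, d = 0.532.
The smallest distance is between A and B.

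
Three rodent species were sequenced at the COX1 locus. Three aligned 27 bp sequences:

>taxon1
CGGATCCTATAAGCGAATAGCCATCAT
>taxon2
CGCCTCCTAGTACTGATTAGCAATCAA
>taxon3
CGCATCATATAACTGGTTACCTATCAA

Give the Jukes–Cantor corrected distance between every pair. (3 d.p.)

taxon1–taxon2: 9/27 sites differ → p ≈ 0.333333, d = −0.75 ln(1 − 0.444444) = 0.440839 ≈ 0.441.
taxon1–taxon3: 9/27 sites differ → p ≈ 0.333333, d = −0.75 ln(1 − 0.444444) = 0.440839 ≈ 0.441.
taxon2–taxon3: 7/27 sites differ → p ≈ 0.259259, d = −0.75 ln(1 − 0.345679) = 0.318118 ≈ 0.318.

d(taxon1,taxon2) = 0.441, d(taxon1,taxon3) = 0.441, d(taxon2,taxon3) = 0.318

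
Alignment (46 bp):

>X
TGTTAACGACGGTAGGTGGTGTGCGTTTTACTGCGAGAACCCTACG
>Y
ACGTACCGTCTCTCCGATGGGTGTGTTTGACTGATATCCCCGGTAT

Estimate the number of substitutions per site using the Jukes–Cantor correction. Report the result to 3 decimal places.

The sequences differ at 24 of 46 sites, so p = 24/46 ≈ 0.521739.
d = −(3/4) ln(1 − 4p/3) = −0.75 ln(1 − 0.695652) = −0.75 ln(0.304348)
  = −0.75 × (-1.189583) = 0.892187 substitutions/site.

0.892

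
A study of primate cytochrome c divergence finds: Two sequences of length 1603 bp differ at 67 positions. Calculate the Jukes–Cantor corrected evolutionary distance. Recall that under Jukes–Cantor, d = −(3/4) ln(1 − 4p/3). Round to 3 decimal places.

0.043

p = 67/1603 ≈ 0.041797.
d = −(3/4) ln(1 − 4p/3) = −0.75 ln(1 − 0.055729) = −0.75 ln(0.944271)
  = −0.75 × (-0.057342) = 0.043007 substitutions/site.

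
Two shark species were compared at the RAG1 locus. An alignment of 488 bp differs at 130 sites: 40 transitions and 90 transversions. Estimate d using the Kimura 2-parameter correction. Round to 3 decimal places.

0.329

P = 40/488 ≈ 0.081967 and Q = 90/488 ≈ 0.184426.
Under the Kimura two-parameter model, d = −½ ln(1 − 2P − Q) − ¼ ln(1 − 2Q).
1 − 2P − Q = 0.65164, giving −½ ln(0.65164) = 0.214132.
1 − 2Q = 0.631148, giving −¼ ln(0.631148) = 0.115054.
d = 0.214132 + 0.115054 = 0.329186.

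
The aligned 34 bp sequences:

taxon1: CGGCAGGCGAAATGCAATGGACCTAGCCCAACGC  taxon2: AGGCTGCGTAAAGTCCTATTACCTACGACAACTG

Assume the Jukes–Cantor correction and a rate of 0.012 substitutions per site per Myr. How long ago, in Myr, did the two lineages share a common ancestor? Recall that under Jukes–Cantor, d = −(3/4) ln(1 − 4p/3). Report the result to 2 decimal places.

The sequences differ at 17 of 34 sites, so p = 17/34 = 0.5.
d = −(3/4) ln(1 − 4p/3) = −0.75 ln(1 − 0.666667) = −0.75 ln(0.333333)
  = −0.75 × (-1.098613) = 0.823960 substitutions/site.
Under a molecular clock d = 2μt, so t = d/(2μ) = 0.823960 / (2 × 0.012) = 34.33 Myr.

34.33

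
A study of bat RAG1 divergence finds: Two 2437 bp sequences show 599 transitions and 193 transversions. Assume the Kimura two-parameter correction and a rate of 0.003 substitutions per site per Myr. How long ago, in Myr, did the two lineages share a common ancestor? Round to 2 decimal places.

77.67

P = 599/2437 ≈ 0.245794 and Q = 193/2437 ≈ 0.079196.
Under the Kimura two-parameter model, d = −½ ln(1 − 2P − Q) − ¼ ln(1 − 2Q).
1 − 2P − Q = 0.429216, giving −½ ln(0.429216) = 0.422897.
1 − 2Q = 0.841608, giving −¼ ln(0.841608) = 0.043110.
d = 0.422897 + 0.043110 = 0.466007.
Under a molecular clock d = 2μt, so t = d/(2μ) = 0.466007 / (2 × 0.003) = 77.67 Myr.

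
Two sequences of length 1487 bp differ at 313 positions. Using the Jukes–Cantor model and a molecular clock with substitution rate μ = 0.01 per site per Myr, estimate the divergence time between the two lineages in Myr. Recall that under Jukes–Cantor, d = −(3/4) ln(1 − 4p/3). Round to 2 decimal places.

p = 313/1487 ≈ 0.210491.
d = −(3/4) ln(1 − 4p/3) = −0.75 ln(1 − 0.280655) = −0.75 ln(0.719345)
  = −0.75 × (-0.329414) = 0.247061 substitutions/site.
Under a molecular clock d = 2μt, so t = d/(2μ) = 0.247061 / (2 × 0.01) = 12.35 Myr.

12.35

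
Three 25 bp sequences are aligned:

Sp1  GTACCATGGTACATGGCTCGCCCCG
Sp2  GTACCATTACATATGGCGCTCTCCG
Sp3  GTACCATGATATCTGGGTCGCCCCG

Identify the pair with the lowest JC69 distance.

Sp1–Sp2: 7/25 differ, p = 0.280, d = 0.351.
Sp1–Sp3: 4/25 differ, p = 0.160, d = 0.180.
Sp2–Sp3: 7/25 differ, p = 0.280, d = 0.351.
The smallest distance is between Sp1 and Sp3.

Sp1 and Sp3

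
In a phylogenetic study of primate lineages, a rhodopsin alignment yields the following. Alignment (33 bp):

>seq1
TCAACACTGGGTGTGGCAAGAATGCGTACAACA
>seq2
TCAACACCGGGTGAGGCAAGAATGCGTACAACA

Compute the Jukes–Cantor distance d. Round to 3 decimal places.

The sequences differ at 2 of 33 sites (8, 14), so p = 2/33 ≈ 0.060606.
d = −(3/4) ln(1 − 4p/3) = −0.75 ln(1 − 0.080808) = −0.75 ln(0.919192)
  = −0.75 × (-0.084260) = 0.063195 substitutions/site.

0.063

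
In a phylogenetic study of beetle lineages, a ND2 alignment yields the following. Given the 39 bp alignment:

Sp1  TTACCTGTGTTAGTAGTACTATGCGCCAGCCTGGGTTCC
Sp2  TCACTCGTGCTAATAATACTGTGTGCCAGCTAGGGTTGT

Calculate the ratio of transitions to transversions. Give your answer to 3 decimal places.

5.000

Transitions are A↔G and C↔T; transversions are all other mismatches.
Transitions: 10. Transversions: 2.
R = 10/2 = 5.000.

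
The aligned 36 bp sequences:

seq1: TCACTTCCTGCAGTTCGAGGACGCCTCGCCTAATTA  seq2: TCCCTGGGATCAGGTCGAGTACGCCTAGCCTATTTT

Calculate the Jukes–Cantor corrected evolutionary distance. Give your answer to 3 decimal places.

The sequences differ at 11 of 36 sites, so p = 11/36 ≈ 0.305556.
d = −(3/4) ln(1 − 4p/3) = −0.75 ln(1 − 0.407408) = −0.75 ln(0.592592)
  = −0.75 × (-0.523249) = 0.392437 substitutions/site.

0.392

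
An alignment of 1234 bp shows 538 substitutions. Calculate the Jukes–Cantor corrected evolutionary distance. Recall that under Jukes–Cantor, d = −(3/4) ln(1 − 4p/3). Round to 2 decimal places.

p = 538/1234 ≈ 0.435981.
d = −(3/4) ln(1 − 4p/3) = −0.75 ln(1 − 0.581308) = −0.75 ln(0.418692)
  = −0.75 × (-0.870620) = 0.652965 substitutions/site.

0.65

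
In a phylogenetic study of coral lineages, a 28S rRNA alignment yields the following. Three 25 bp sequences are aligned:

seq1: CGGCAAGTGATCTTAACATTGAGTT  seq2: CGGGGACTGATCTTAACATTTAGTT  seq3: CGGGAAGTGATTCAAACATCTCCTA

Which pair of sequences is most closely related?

seq1 and seq2

seq1–seq2: 4/25 differ, p = 0.160, d = 0.180.
seq1–seq3: 9/25 differ, p = 0.360, d = 0.490.
seq2–seq3: 9/25 differ, p = 0.360, d = 0.490.
The smallest distance is between seq1 and seq2.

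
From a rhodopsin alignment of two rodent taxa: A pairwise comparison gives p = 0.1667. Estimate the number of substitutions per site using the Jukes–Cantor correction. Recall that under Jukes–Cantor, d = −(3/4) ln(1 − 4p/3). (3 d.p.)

0.189

d = −(3/4) ln(1 − 4p/3) = −0.75 ln(1 − 0.222267) = −0.75 ln(0.777733)
  = −0.75 × (-0.251372) = 0.188529 substitutions/site.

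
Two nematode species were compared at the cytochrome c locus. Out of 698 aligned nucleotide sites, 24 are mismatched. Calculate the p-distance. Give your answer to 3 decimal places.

0.034

p = 24/698 = 0.034383… ≈ 0.034 (to 3 d.p.).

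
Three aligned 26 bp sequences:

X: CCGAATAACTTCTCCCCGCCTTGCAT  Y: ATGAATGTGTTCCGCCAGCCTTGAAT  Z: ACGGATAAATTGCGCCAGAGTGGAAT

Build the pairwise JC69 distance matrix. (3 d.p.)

X–Y: 9/26 sites differ → p ≈ 0.346154, d = −0.75 ln(1 − 0.461539) = 0.464280 ≈ 0.464.
X–Z: 11/26 sites differ → p ≈ 0.423077, d = −0.75 ln(1 − 0.564103) = 0.622762 ≈ 0.623.
Y–Z: 9/26 sites differ → p ≈ 0.346154, d = −0.75 ln(1 − 0.461539) = 0.464280 ≈ 0.464.

d(X,Y) = 0.464, d(X,Z) = 0.623, d(Y,Z) = 0.464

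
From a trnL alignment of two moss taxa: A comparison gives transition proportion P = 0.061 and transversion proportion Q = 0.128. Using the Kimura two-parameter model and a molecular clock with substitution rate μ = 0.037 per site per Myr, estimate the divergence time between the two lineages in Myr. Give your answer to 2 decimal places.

2.94

Under the Kimura two-parameter model, d = −½ ln(1 − 2P − Q) − ¼ ln(1 − 2Q).
1 − 2P − Q = 0.75, giving −½ ln(0.75) = 0.143841.
1 − 2Q = 0.744, giving −¼ ln(0.744) = 0.073929.
d = 0.143841 + 0.073929 = 0.217770.
Under a molecular clock d = 2μt, so t = d/(2μ) = 0.217770 / (2 × 0.037) = 2.94 Myr.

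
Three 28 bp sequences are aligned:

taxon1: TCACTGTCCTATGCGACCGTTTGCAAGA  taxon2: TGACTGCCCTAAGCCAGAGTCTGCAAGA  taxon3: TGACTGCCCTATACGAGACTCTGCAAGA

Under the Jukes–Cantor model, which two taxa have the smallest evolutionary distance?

taxon2 and taxon3

taxon1–taxon2: 7/28 differ, p = 0.250, d = 0.304.
taxon1–taxon3: 7/28 differ, p = 0.250, d = 0.304.
taxon2–taxon3: 4/28 differ, p = 0.143, d = 0.158.
The smallest distance is between taxon2 and taxon3.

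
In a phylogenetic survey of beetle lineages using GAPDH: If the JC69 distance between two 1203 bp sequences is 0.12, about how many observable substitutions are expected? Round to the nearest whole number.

133

Invert JC69: p = (3/4)(1 − e^(−4d/3)) = 0.75 × (1 − e^(-0.16)) = 0.75 × (1 − 0.852144) = 0.110892.
Expected differing sites = pL ≈ 0.110892 × 1203 = 133.403076 ≈ 133.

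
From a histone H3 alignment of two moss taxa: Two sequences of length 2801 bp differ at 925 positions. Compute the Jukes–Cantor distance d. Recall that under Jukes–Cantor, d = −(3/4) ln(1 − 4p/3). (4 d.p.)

0.4353

p = 925/2801 ≈ 0.330239.
d = −(3/4) ln(1 − 4p/3) = −0.75 ln(1 − 0.440319) = −0.75 ln(0.559681)
  = −0.75 × (-0.580388) = 0.435291 substitutions/site.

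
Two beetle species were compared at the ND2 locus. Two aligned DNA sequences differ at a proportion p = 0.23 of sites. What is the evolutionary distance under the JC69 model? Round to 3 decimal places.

0.275

d = −(3/4) ln(1 − 4p/3) = −0.75 ln(1 − 0.306667) = −0.75 ln(0.693333)
  = −0.75 × (-0.366245) = 0.274684 substitutions/site.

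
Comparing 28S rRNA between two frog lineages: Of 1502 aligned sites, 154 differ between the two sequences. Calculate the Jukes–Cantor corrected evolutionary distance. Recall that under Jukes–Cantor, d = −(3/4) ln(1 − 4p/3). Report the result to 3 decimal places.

0.110

p = 154/1502 ≈ 0.10253.
d = −(3/4) ln(1 − 4p/3) = −0.75 ln(1 − 0.136707) = −0.75 ln(0.863293)
  = −0.75 × (-0.147001) = 0.110251 substitutions/site.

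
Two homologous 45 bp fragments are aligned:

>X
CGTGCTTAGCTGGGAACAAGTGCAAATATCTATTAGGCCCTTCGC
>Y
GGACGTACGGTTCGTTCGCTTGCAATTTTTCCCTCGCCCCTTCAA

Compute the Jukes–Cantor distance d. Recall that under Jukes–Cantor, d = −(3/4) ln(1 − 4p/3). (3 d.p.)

0.931

The sequences differ at 24 of 45 sites, so p = 24/45 ≈ 0.533333.
d = −(3/4) ln(1 − 4p/3) = −0.75 ln(1 − 0.711111) = −0.75 ln(0.288889)
  = −0.75 × (-1.241713) = 0.931285 substitutions/site.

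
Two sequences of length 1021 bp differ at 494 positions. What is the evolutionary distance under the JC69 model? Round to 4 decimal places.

0.7770

p = 494/1021 ≈ 0.483839.
d = −(3/4) ln(1 − 4p/3) = −0.75 ln(1 − 0.645119) = −0.75 ln(0.354881)
  = −0.75 × (-1.035973) = 0.776980 substitutions/site.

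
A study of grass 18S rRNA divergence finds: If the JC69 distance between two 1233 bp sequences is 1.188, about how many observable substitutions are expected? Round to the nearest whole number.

735

Invert JC69: p = (3/4)(1 − e^(−4d/3)) = 0.75 × (1 − e^(-1.584)) = 0.75 × (1 − 0.205153) = 0.596135.
Expected differing sites = pL ≈ 0.596135 × 1233 = 735.034455 ≈ 735.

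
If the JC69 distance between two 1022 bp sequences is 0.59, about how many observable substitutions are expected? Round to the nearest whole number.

417

Invert JC69: p = (3/4)(1 − e^(−4d/3)) = 0.75 × (1 − e^(-0.786667)) = 0.75 × (1 − 0.455360) = 0.408480.
Expected differing sites = pL ≈ 0.408480 × 1022 = 417.46656 ≈ 417.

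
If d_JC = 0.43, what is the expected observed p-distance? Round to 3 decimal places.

p = (3/4)(1 − e^(−4d/3)) = 0.75 × (1 − e^(-0.573333)) = 0.75 × (1 − 0.563644) = 0.327267.

0.327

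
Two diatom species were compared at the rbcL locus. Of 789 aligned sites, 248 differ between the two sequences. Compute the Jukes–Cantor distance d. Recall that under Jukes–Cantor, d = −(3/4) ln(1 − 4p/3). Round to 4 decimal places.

0.4074

p = 248/789 ≈ 0.314322.
d = −(3/4) ln(1 − 4p/3) = −0.75 ln(1 − 0.419096) = −0.75 ln(0.580904)
  = −0.75 × (-0.543170) = 0.407378 substitutions/site.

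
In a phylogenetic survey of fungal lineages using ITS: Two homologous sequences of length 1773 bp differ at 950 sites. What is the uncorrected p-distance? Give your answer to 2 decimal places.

p = 950/1773 = 0.535815… ≈ 0.54 (to 2 d.p.).

0.54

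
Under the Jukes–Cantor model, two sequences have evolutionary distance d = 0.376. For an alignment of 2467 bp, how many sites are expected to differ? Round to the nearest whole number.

Invert JC69: p = (3/4)(1 − e^(−4d/3)) = 0.75 × (1 − e^(-0.501333)) = 0.75 × (1 − 0.605723) = 0.295708.
Expected differing sites = pL ≈ 0.295708 × 2467 = 729.511636 ≈ 730.

730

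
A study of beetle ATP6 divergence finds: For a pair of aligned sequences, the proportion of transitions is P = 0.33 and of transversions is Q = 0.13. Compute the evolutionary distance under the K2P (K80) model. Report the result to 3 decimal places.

0.856

Under the Kimura two-parameter model, d = −½ ln(1 − 2P − Q) − ¼ ln(1 − 2Q).
1 − 2P − Q = 0.21, giving −½ ln(0.21) = 0.780324.
1 − 2Q = 0.74, giving −¼ ln(0.74) = 0.075276.
d = 0.780324 + 0.075276 = 0.855600.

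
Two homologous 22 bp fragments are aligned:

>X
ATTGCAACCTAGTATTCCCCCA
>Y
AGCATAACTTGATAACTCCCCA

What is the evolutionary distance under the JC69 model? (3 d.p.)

The sequences differ at 10 of 22 sites (2, 3, 4, 5, 9, 11, 12, 15, 16, 17), so p = 10/22 ≈ 0.454545.
d = −(3/4) ln(1 − 4p/3) = −0.75 ln(1 − 0.60606) = −0.75 ln(0.39394)
  = −0.75 × (-0.931557) = 0.698668 substitutions/site.

0.699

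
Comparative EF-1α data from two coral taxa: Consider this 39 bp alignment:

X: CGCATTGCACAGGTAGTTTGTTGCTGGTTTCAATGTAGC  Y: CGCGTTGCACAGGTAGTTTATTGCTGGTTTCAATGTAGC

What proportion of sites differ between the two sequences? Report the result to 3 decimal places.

The sequences differ at 2 of 39 positions (sites 4, 20).
p = 2/39 = 0.051282… ≈ 0.051 (to 3 d.p.).

0.051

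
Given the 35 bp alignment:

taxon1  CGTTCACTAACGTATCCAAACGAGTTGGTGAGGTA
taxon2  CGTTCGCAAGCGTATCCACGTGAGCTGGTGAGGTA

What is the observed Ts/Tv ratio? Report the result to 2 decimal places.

Transitions are A↔G and C↔T; transversions are all other mismatches.
Transitions: 5. Transversions: 2.
R = 5/2 = 2.50.

2.50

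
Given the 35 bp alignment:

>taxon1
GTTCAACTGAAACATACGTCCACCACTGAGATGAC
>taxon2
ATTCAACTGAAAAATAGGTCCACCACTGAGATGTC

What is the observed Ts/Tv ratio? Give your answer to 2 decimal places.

Transitions are A↔G and C↔T; transversions are all other mismatches.
Transitions: 1. Transversions: 3.
R = 1/3 = 0.333333… ≈ 0.33 (to 2 d.p.).

0.33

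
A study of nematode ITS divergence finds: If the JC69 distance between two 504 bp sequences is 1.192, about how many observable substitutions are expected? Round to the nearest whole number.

Invert JC69: p = (3/4)(1 − e^(−4d/3)) = 0.75 × (1 − e^(-1.589333)) = 0.75 × (1 − 0.204062) = 0.596954.
Expected differing sites = pL ≈ 0.596954 × 504 = 300.864816 ≈ 301.

301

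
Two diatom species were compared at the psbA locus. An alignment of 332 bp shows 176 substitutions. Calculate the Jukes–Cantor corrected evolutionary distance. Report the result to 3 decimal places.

p = 176/332 ≈ 0.53012.
d = −(3/4) ln(1 − 4p/3) = −0.75 ln(1 − 0.706827) = −0.75 ln(0.293173)
  = −0.75 × (-1.226992) = 0.920244 substitutions/site.

0.920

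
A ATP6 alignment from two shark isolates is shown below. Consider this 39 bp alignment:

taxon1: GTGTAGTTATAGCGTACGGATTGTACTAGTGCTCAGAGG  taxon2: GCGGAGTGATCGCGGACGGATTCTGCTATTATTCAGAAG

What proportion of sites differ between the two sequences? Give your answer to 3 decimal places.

The sequences differ at 11 of 39 positions.
p = 11/39 = 0.282051… ≈ 0.282 (to 3 d.p.).

0.282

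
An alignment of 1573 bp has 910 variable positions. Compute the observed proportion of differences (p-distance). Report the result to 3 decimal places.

0.579

p = 910/1573 = 0.578512… ≈ 0.579 (to 3 d.p.).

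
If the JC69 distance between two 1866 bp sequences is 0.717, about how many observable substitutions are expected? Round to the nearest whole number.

Invert JC69: p = (3/4)(1 − e^(−4d/3)) = 0.75 × (1 − e^(-0.956)) = 0.75 × (1 − 0.384428) = 0.461679.
Expected differing sites = pL ≈ 0.461679 × 1866 = 861.493014 ≈ 861.

861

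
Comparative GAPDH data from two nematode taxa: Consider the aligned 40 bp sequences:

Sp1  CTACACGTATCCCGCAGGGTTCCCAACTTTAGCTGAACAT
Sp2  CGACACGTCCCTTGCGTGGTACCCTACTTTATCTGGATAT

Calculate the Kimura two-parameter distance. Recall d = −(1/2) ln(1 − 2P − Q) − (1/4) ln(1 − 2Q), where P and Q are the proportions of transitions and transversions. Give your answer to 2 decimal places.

0.39

Of 40 sites, 6 differences are transitions and 6 are transversions, so P = 6/40 = 0.15 and Q = 6/40 = 0.15.
Under the Kimura two-parameter model, d = −½ ln(1 − 2P − Q) − ¼ ln(1 − 2Q).
1 − 2P − Q = 0.55, giving −½ ln(0.55) = 0.298919.
1 − 2Q = 0.7, giving −¼ ln(0.7) = 0.089169.
d = 0.298919 + 0.089169 = 0.388088.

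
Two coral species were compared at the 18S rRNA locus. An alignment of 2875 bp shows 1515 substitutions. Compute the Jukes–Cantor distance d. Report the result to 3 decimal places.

0.910

p = 1515/2875 ≈ 0.526957.
d = −(3/4) ln(1 − 4p/3) = −0.75 ln(1 − 0.702609) = −0.75 ln(0.297391)
  = −0.75 × (-1.212708) = 0.909531 substitutions/site.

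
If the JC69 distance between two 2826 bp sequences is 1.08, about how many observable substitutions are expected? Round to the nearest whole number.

Invert JC69: p = (3/4)(1 − e^(−4d/3)) = 0.75 × (1 − e^(-1.44)) = 0.75 × (1 − 0.236928) = 0.572304.
Expected differing sites = pL ≈ 0.572304 × 2826 = 1617.331104 ≈ 1617.

1617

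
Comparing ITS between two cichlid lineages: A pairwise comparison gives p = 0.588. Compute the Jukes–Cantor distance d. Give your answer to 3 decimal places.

d = −(3/4) ln(1 − 4p/3) = −0.75 ln(1 − 0.784) = −0.75 ln(0.216)
  = −0.75 × (-1.532477) = 1.149358 substitutions/site.

1.149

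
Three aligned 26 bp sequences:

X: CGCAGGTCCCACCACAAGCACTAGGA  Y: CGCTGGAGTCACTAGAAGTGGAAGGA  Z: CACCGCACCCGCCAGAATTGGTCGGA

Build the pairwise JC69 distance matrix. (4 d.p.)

X–Y: 10/26 sites differ → p ≈ 0.384615, d = −0.75 ln(1 − 0.51282) = 0.539341 ≈ 0.5393.
X–Z: 11/26 sites differ → p ≈ 0.423077, d = −0.75 ln(1 − 0.564103) = 0.622762 ≈ 0.6228.
Y–Z: 10/26 sites differ → p ≈ 0.384615, d = −0.75 ln(1 − 0.51282) = 0.539341 ≈ 0.5393.

d(X,Y) = 0.5393, d(X,Z) = 0.6228, d(Y,Z) = 0.5393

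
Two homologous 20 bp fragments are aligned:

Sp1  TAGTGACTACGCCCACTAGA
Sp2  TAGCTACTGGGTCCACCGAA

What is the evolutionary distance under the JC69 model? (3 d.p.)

0.572

The sequences differ at 8 of 20 sites (4, 5, 9, 10, 12, 17, 18, 19), so p = 8/20 = 0.4.
d = −(3/4) ln(1 − 4p/3) = −0.75 ln(1 − 0.533333) = −0.75 ln(0.466667)
  = −0.75 × (-0.762139) = 0.571604 substitutions/site.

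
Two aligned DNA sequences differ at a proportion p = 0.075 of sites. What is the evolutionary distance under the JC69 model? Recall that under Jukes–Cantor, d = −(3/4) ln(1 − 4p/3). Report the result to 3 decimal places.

0.079

d = −(3/4) ln(1 − 4p/3) = −0.75 ln(1 − 0.1) = −0.75 ln(0.9)
  = −0.75 × (-0.105361) = 0.079021 substitutions/site.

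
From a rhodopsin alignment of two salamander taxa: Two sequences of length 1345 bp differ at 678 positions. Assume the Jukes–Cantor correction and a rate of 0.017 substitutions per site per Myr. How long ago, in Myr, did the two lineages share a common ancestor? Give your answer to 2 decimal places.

p = 678/1345 ≈ 0.504089.
d = −(3/4) ln(1 − 4p/3) = −0.75 ln(1 − 0.672119) = −0.75 ln(0.327881)
  = −0.75 × (-1.115105) = 0.836329 substitutions/site.
Under a molecular clock d = 2μt, so t = d/(2μ) = 0.836329 / (2 × 0.017) = 24.60 Myr.

24.60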